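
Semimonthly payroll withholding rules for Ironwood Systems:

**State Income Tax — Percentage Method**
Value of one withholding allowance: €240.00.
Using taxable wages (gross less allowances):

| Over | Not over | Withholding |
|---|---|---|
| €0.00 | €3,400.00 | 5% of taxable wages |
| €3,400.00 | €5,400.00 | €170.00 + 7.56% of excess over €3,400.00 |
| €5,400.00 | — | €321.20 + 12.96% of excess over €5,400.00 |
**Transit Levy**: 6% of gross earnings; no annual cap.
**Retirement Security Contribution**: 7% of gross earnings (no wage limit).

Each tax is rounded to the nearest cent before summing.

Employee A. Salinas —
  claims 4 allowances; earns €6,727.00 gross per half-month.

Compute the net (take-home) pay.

State Income Tax: taxable = €6,727.00 − 4×€240.00 = €5,767.00
  €321.20 + 12.96% × (€5,767.00 − €5,400.00) = €321.20 + 12.96% × €367.00 = €368.76
Transit Levy: 6% × €6,727.00 = €403.62
Retirement Security Contribution: 7% × €6,727.00 = €470.89
Total withheld: €368.76 + €403.62 + €470.89 = €1,243.27
Net pay: €6,727.00 − €1,243.27 = €5,483.73

€5,483.73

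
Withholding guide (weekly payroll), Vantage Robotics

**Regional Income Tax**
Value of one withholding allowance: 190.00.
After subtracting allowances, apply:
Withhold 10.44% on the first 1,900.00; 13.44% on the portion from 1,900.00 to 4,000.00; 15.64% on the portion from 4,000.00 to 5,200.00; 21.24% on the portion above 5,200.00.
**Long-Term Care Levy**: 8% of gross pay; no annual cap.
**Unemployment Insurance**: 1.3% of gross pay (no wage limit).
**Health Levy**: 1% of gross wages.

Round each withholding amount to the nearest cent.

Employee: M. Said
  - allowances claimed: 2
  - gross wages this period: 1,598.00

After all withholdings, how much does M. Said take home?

Regional Income Tax: taxable = 1,598.00 − 2×190.00 = 1,218.00
  10.44% × 1,218.00 = 127.16
Long-Term Care Levy: 8% × 1,598.00 = 127.84
Unemployment Insurance: 1.3% × 1,598.00 = 20.77
Health Levy: 1% × 1,598.00 = 15.98
Total withheld: 127.16 + 127.84 + 20.77 + 15.98 = 291.75
Net pay: 1,598.00 − 291.75 = 1,306.25

1,306.25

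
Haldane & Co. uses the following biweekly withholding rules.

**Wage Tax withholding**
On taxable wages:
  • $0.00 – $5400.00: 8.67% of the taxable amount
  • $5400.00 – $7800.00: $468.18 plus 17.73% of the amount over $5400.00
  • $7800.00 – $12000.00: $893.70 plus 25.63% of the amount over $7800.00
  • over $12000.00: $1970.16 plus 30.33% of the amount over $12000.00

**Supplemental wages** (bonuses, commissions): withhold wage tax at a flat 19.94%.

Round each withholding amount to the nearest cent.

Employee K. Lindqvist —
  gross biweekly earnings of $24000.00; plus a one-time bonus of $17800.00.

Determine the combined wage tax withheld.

Wage Tax: taxable = $24000.00
  $1970.16 + 30.33% × ($24000.00 − $12000.00) = $1970.16 + 30.33% × $12000.00 = $5609.76
Supplemental (19.94% flat on bonus): 19.94% × $17800.00 = $3549.32
Total wage tax: $5609.76 + $3549.32 = $9159.08

$9159.08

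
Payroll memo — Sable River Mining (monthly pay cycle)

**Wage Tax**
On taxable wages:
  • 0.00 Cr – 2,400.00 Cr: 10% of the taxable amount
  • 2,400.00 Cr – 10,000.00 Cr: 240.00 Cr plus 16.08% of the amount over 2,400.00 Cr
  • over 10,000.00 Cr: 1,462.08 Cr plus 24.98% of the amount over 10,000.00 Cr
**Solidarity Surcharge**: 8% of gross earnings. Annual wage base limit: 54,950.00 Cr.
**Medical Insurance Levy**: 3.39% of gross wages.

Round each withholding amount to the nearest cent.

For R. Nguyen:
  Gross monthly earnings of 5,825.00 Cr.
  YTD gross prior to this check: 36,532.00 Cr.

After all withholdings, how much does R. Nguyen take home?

Wage Tax: taxable = 5,825.00 Cr
  240.00 Cr + 16.08% × (5,825.00 Cr − 2,400.00 Cr) = 240.00 Cr + 16.08% × 3,425.00 Cr = 790.74 Cr
Solidarity Surcharge: 8% × 5,825.00 Cr = 466.00 Cr
Medical Insurance Levy: 3.39% × 5,825.00 Cr = 197.47 Cr
Total withheld: 790.74 Cr + 466.00 Cr + 197.47 Cr = 1,454.21 Cr
Net pay: 5,825.00 Cr − 1,454.21 Cr = 4,370.79 Cr

4,370.79 Cr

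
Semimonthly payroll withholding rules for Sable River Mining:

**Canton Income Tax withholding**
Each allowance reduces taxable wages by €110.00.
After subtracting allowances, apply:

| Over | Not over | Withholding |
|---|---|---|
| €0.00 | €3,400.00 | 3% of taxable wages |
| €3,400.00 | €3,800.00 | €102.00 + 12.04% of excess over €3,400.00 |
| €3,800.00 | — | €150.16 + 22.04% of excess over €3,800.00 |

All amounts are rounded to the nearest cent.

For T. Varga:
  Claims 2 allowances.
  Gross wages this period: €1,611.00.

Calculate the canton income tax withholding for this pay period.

Canton Income Tax: taxable = €1,611.00 − 2×€110.00 = €1,391.00
  3% × €1,391.00 = €41.73

€41.73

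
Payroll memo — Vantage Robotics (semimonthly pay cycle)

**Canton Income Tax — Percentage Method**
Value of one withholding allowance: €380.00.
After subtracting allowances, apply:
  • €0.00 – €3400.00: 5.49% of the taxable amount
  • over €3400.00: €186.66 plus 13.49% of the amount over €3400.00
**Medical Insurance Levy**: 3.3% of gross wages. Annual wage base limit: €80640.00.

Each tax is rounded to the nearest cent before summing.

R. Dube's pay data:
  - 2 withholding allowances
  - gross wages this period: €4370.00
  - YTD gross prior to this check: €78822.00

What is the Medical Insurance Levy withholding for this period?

€59.99

Medical Insurance Levy: cap €80640.00 − YTD €78822.00 = €1818.00 subject; 3.3% × €1818.00 = €59.99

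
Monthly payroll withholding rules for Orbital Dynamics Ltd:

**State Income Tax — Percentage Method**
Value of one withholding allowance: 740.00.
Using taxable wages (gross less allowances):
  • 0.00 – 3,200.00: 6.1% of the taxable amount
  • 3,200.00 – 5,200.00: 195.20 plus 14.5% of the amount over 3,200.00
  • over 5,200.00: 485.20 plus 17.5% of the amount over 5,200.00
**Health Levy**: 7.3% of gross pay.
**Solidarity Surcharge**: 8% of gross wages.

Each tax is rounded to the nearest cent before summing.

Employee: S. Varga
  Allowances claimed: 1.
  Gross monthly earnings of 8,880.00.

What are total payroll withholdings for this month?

State Income Tax: taxable = 8,880.00 − 1×740.00 = 8,140.00
  485.20 + 17.5% × (8,140.00 − 5,200.00) = 485.20 + 17.5% × 2,940.00 = 999.70
Health Levy: 7.3% × 8,880.00 = 648.24
Solidarity Surcharge: 8% × 8,880.00 = 710.40
Total: 999.70 + 648.24 + 710.40 = 2,358.34

2,358.34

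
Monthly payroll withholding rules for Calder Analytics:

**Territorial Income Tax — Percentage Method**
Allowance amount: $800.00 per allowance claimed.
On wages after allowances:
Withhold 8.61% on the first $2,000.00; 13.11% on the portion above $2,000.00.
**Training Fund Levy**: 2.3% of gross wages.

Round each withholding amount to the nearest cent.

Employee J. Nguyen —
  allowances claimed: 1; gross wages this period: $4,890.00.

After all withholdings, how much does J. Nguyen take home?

Territorial Income Tax: taxable = $4,890.00 − 1×$800.00 = $4,090.00
  $172.20 + 13.11% × ($4,090.00 − $2,000.00) = $172.20 + 13.11% × $2,090.00 = $446.20
Training Fund Levy: 2.3% × $4,890.00 = $112.47
Total withheld: $446.20 + $112.47 = $558.67
Net pay: $4,890.00 − $558.67 = $4,331.33

$4,331.33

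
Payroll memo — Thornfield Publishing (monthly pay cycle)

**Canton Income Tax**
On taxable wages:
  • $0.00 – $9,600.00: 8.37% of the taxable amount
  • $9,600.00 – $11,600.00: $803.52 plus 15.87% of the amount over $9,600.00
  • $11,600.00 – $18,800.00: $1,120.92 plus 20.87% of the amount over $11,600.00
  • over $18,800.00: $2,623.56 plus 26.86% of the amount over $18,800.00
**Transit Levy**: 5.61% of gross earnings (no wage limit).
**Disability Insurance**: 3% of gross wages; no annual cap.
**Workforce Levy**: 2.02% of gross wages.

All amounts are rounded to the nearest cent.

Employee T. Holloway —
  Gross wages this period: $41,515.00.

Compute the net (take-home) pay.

Canton Income Tax: taxable = $41,515.00
  $2,623.56 + 26.86% × ($41,515.00 − $18,800.00) = $2,623.56 + 26.86% × $22,715.00 = $8,724.81
Transit Levy: 5.61% × $41,515.00 = $2,328.99
Disability Insurance: 3% × $41,515.00 = $1,245.45
Workforce Levy: 2.02% × $41,515.00 = $838.60
Total withheld: $8,724.81 + $2,328.99 + $1,245.45 + $838.60 = $13,137.85
Net pay: $41,515.00 − $13,137.85 = $28,377.15

$28,377.15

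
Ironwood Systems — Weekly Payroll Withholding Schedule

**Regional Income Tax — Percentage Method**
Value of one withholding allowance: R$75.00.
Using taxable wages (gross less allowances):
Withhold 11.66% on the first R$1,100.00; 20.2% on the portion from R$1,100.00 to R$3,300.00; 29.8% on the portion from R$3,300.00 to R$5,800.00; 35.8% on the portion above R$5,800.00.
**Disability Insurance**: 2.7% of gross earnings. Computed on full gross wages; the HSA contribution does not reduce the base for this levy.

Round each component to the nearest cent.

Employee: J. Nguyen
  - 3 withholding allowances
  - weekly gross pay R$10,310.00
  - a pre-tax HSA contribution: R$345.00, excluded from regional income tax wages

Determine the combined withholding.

Regional Income Tax: taxable = R$10,310.00 − R$345.00 − 3×R$75.00 = R$9,740.00
  R$1,317.66 + 35.8% × (R$9,740.00 − R$5,800.00) = R$1,317.66 + 35.8% × R$3,940.00 = R$2,728.18
Disability Insurance: 2.7% × R$10,310.00 = R$278.37
Total: R$2,728.18 + R$278.37 = R$3,006.55

R$3,006.55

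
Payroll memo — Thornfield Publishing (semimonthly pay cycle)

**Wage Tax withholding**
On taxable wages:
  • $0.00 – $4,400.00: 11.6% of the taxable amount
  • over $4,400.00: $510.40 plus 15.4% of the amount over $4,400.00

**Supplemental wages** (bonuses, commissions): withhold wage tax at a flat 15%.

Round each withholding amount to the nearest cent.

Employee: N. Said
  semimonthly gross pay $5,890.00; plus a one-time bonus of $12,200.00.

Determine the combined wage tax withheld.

Wage Tax: taxable = $5,890.00
  $510.40 + 15.4% × ($5,890.00 − $4,400.00) = $510.40 + 15.4% × $1,490.00 = $739.86
Supplemental (15% flat on bonus): 15% × $12,200.00 = $1,830.00
Total wage tax: $739.86 + $1,830.00 = $2,569.86

$2,569.86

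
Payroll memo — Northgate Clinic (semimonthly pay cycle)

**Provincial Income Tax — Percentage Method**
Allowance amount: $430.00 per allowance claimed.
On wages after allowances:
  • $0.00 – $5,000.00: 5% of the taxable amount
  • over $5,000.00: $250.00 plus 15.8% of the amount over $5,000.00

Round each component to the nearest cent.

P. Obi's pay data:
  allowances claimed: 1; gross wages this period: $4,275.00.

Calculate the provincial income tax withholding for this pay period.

Provincial Income Tax: taxable = $4,275.00 − 1×$430.00 = $3,845.00
  5% × $3,845.00 = $192.25

$192.25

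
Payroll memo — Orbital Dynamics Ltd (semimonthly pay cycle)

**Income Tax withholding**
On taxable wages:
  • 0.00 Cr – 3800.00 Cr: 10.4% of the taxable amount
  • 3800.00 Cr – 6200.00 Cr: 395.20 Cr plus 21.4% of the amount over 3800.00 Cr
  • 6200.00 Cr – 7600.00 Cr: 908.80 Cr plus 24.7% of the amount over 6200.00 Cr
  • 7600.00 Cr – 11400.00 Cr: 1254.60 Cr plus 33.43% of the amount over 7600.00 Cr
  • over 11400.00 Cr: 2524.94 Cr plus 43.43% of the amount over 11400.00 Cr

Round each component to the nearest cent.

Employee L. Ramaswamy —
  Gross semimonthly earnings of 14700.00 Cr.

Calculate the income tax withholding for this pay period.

3958.13 Cr

Income Tax: taxable = 14700.00 Cr
  2524.94 Cr + 43.43% × (14700.00 Cr − 11400.00 Cr) = 2524.94 Cr + 43.43% × 3300.00 Cr = 3958.13 Cr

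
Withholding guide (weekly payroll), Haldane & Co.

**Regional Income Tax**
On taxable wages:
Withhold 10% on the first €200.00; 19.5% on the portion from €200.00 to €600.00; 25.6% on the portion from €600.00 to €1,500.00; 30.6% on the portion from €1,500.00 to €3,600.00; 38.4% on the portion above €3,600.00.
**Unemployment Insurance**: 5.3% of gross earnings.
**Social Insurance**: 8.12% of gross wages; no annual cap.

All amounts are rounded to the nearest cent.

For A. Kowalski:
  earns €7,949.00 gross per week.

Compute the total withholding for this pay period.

Regional Income Tax: taxable = €7,949.00
  €971.00 + 38.4% × (€7,949.00 − €3,600.00) = €971.00 + 38.4% × €4,349.00 = €2,641.02
Unemployment Insurance: 5.3% × €7,949.00 = €421.30
Social Insurance: 8.12% × €7,949.00 = €645.46
Total: €2,641.02 + €421.30 + €645.46 = €3,707.78

€3,707.78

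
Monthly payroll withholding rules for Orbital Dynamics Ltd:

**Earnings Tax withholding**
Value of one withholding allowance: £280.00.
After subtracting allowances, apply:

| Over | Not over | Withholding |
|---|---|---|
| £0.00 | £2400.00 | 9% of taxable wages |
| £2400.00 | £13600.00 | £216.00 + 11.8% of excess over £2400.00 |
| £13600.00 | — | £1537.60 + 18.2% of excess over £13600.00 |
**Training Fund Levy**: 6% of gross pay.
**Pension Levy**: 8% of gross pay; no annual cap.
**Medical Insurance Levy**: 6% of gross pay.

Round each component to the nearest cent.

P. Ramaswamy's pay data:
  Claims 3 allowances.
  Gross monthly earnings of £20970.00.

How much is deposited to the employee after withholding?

£14049.94

Earnings Tax: taxable = £20970.00 − 3×£280.00 = £20130.00
  £1537.60 + 18.2% × (£20130.00 − £13600.00) = £1537.60 + 18.2% × £6530.00 = £2726.06
Training Fund Levy: 6% × £20970.00 = £1258.20
Pension Levy: 8% × £20970.00 = £1677.60
Medical Insurance Levy: 6% × £20970.00 = £1258.20
Total withheld: £2726.06 + £1258.20 + £1677.60 + £1258.20 = £6920.06
Net pay: £20970.00 − £6920.06 = £14049.94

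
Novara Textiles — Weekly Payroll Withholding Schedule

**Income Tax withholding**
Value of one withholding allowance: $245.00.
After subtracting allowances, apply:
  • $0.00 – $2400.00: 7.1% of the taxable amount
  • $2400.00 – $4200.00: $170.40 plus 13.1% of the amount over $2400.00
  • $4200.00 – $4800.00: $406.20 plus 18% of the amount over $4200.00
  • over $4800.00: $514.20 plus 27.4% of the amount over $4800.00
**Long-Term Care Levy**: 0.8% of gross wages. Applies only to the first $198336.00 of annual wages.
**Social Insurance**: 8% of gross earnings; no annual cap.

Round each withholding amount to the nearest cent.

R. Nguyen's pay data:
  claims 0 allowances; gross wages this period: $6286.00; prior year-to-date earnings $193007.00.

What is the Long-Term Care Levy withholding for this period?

Long-Term Care Levy: cap $198336.00 − YTD $193007.00 = $5329.00 subject; 0.8% × $5329.00 = $42.63

$42.63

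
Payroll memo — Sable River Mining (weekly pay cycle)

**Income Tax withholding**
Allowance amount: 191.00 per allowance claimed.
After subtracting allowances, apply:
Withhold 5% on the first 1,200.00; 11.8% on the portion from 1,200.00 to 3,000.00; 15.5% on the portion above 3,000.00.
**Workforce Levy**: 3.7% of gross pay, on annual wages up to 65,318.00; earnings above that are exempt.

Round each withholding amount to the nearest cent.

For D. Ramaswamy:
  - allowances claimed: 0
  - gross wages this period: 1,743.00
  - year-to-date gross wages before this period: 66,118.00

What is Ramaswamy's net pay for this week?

Income Tax: taxable = 1,743.00
  60.00 + 11.8% × (1,743.00 − 1,200.00) = 60.00 + 11.8% × 543.00 = 124.07
Workforce Levy: YTD 66,118.00 ≥ cap 65,318.00 → 0.00
Total withheld: 124.07 + 0.00 = 124.07
Net pay: 1,743.00 − 124.07 = 1,618.93

1,618.93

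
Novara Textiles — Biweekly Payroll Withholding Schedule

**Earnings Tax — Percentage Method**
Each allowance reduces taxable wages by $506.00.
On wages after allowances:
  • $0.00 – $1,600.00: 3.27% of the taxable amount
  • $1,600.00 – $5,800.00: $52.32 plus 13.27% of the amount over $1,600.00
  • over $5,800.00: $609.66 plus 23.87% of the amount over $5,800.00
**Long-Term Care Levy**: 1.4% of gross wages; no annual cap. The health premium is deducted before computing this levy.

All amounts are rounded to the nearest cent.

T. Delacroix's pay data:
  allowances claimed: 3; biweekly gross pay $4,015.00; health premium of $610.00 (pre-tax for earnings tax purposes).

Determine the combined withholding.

Earnings Tax: taxable = $4,015.00 − $610.00 − 3×$506.00 = $1,887.00
  $52.32 + 13.27% × ($1,887.00 − $1,600.00) = $52.32 + 13.27% × $287.00 = $90.40
Long-Term Care Levy: 1.4% × $3,405.00 = $47.67
Total: $90.40 + $47.67 = $138.07

$138.07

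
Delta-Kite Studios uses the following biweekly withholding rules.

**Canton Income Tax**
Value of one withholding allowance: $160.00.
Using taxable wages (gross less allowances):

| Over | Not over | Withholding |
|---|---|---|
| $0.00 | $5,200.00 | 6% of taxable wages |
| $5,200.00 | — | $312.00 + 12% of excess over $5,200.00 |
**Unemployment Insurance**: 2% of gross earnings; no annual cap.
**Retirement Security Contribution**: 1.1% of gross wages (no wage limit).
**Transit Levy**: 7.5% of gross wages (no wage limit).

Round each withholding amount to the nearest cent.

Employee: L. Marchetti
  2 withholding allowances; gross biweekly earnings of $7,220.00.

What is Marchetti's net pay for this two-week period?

Canton Income Tax: taxable = $7,220.00 − 2×$160.00 = $6,900.00
  $312.00 + 12% × ($6,900.00 − $5,200.00) = $312.00 + 12% × $1,700.00 = $516.00
Unemployment Insurance: 2% × $7,220.00 = $144.40
Retirement Security Contribution: 1.1% × $7,220.00 = $79.42
Transit Levy: 7.5% × $7,220.00 = $541.50
Total withheld: $516.00 + $144.40 + $79.42 + $541.50 = $1,281.32
Net pay: $7,220.00 − $1,281.32 = $5,938.68

$5,938.68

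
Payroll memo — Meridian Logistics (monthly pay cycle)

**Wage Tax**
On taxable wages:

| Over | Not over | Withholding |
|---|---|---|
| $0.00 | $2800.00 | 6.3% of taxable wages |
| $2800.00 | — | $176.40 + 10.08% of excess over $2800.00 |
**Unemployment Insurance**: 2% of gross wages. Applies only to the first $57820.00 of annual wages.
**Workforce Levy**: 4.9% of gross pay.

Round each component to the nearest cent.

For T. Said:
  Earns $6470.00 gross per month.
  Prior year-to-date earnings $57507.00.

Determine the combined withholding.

$869.63

Wage Tax: taxable = $6470.00
  $176.40 + 10.08% × ($6470.00 − $2800.00) = $176.40 + 10.08% × $3670.00 = $546.34
Unemployment Insurance: cap $57820.00 − YTD $57507.00 = $313.00 subject; 2% × $313.00 = $6.26
Workforce Levy: 4.9% × $6470.00 = $317.03
Total: $546.34 + $6.26 + $317.03 = $869.63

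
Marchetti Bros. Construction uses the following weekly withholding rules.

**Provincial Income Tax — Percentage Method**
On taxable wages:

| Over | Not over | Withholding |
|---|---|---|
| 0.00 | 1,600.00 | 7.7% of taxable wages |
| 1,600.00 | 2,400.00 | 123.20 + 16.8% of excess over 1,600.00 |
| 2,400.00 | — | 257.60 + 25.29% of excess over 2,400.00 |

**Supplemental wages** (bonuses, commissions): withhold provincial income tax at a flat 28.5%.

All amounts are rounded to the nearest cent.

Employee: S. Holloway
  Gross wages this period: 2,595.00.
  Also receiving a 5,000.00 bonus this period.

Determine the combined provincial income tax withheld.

Provincial Income Tax: taxable = 2,595.00
  257.60 + 25.29% × (2,595.00 − 2,400.00) = 257.60 + 25.29% × 195.00 = 306.92
Supplemental (28.5% flat on bonus): 28.5% × 5,000.00 = 1,425.00
Total provincial income tax: 306.92 + 1,425.00 = 1,731.92

1,731.92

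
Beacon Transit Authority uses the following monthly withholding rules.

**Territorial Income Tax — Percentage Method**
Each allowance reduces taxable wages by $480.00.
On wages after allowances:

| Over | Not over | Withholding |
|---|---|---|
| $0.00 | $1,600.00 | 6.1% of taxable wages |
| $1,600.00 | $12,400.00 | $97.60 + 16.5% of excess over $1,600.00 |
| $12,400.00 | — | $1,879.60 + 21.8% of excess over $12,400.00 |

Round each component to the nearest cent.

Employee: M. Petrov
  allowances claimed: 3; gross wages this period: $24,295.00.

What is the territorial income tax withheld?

$4,158.79

Territorial Income Tax: taxable = $24,295.00 − 3×$480.00 = $22,855.00
  $1,879.60 + 21.8% × ($22,855.00 − $12,400.00) = $1,879.60 + 21.8% × $10,455.00 = $4,158.79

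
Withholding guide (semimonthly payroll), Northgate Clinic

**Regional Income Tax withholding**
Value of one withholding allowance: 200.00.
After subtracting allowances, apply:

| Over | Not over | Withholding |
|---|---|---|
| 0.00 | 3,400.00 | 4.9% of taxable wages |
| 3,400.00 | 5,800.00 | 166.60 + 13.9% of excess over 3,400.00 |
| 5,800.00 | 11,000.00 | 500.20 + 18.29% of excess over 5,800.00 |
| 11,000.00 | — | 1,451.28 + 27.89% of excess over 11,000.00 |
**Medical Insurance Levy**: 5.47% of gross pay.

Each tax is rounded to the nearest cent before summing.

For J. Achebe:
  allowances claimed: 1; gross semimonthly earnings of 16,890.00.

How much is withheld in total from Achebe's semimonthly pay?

3,962.10

Regional Income Tax: taxable = 16,890.00 − 1×200.00 = 16,690.00
  1,451.28 + 27.89% × (16,690.00 − 11,000.00) = 1,451.28 + 27.89% × 5,690.00 = 3,038.22
Medical Insurance Levy: 5.47% × 16,890.00 = 923.88
Total: 3,038.22 + 923.88 = 3,962.10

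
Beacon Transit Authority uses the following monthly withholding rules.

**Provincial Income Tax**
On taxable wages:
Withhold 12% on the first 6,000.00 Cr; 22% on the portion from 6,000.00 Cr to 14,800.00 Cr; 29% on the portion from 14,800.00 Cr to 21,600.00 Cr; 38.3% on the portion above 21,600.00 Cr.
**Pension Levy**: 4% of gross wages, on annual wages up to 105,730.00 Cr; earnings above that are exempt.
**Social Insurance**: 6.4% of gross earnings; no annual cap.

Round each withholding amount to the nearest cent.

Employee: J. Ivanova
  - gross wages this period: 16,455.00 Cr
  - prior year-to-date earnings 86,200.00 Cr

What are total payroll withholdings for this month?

4,847.27 Cr

Provincial Income Tax: taxable = 16,455.00 Cr
  2,656.00 Cr + 29% × (16,455.00 Cr − 14,800.00 Cr) = 2,656.00 Cr + 29% × 1,655.00 Cr = 3,135.95 Cr
Pension Levy: 4% × 16,455.00 Cr = 658.20 Cr
Social Insurance: 6.4% × 16,455.00 Cr = 1,053.12 Cr
Total: 3,135.95 Cr + 658.20 Cr + 1,053.12 Cr = 4,847.27 Cr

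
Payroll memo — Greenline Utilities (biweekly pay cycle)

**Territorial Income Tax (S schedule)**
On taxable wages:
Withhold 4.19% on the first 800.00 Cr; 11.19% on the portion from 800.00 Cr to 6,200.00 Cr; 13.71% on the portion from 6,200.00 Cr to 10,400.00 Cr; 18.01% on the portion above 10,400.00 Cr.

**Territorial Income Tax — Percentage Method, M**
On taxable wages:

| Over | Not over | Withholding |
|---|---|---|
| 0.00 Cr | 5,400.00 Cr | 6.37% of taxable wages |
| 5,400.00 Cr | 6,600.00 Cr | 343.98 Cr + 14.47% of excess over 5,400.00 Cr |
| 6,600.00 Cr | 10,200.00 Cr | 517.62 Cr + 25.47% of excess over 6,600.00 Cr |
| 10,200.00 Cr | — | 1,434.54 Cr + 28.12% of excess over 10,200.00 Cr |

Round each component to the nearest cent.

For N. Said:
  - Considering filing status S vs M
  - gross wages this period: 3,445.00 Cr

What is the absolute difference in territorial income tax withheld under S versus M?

110.05 Cr

Territorial Income Tax (S): taxable = 3,445.00 Cr
  33.52 Cr + 11.19% × (3,445.00 Cr − 800.00 Cr) = 33.52 Cr + 11.19% × 2,645.00 Cr = 329.50 Cr
Territorial Income Tax (M): taxable = 3,445.00 Cr
  6.37% × 3,445.00 Cr = 219.45 Cr
Difference: |329.50 Cr − 219.45 Cr| = 110.05 Cr (higher under S)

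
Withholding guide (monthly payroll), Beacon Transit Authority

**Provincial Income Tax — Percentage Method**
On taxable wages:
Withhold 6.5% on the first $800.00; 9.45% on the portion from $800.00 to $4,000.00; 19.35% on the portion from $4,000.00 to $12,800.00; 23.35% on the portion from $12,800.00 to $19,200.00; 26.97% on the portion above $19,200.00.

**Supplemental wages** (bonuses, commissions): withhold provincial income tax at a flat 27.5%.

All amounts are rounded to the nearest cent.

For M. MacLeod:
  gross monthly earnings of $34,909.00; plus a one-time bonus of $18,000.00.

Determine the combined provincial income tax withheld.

$12,738.32

Provincial Income Tax: taxable = $34,909.00
  $3,551.60 + 26.97% × ($34,909.00 − $19,200.00) = $3,551.60 + 26.97% × $15,709.00 = $7,788.32
Supplemental (27.5% flat on bonus): 27.5% × $18,000.00 = $4,950.00
Total provincial income tax: $7,788.32 + $4,950.00 = $12,738.32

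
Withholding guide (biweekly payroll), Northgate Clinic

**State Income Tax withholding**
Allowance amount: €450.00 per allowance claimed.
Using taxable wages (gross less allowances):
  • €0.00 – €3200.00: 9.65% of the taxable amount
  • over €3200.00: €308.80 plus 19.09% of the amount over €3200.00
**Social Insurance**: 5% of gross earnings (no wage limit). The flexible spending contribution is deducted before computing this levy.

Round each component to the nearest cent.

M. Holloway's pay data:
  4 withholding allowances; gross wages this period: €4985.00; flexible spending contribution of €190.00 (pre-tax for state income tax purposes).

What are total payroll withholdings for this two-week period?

State Income Tax: taxable = €4985.00 − €190.00 − 4×€450.00 = €2995.00
  9.65% × €2995.00 = €289.02
Social Insurance: 5% × €4795.00 = €239.75
Total: €289.02 + €239.75 = €528.77

€528.77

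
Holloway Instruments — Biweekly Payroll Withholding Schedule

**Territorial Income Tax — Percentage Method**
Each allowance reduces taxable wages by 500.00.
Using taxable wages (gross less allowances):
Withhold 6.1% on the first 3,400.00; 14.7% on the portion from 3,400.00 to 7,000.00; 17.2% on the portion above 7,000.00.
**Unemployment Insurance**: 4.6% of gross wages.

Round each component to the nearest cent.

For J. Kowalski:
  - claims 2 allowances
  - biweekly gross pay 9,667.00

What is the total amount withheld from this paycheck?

1,468.00

Territorial Income Tax: taxable = 9,667.00 − 2×500.00 = 8,667.00
  736.60 + 17.2% × (8,667.00 − 7,000.00) = 736.60 + 17.2% × 1,667.00 = 1,023.32
Unemployment Insurance: 4.6% × 9,667.00 = 444.68
Total: 1,023.32 + 444.68 = 1,468.00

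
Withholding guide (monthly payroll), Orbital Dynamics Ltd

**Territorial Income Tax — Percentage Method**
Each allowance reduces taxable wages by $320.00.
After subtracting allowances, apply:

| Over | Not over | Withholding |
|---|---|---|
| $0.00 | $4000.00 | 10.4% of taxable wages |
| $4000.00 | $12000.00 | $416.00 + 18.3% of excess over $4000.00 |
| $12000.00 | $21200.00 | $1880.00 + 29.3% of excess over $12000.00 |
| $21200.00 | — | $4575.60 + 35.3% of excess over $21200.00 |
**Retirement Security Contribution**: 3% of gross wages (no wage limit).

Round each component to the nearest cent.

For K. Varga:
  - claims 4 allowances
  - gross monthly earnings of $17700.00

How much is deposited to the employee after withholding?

$13993.94

Territorial Income Tax: taxable = $17700.00 − 4×$320.00 = $16420.00
  $1880.00 + 29.3% × ($16420.00 − $12000.00) = $1880.00 + 29.3% × $4420.00 = $3175.06
Retirement Security Contribution: 3% × $17700.00 = $531.00
Total withheld: $3175.06 + $531.00 = $3706.06
Net pay: $17700.00 − $3706.06 = $13993.94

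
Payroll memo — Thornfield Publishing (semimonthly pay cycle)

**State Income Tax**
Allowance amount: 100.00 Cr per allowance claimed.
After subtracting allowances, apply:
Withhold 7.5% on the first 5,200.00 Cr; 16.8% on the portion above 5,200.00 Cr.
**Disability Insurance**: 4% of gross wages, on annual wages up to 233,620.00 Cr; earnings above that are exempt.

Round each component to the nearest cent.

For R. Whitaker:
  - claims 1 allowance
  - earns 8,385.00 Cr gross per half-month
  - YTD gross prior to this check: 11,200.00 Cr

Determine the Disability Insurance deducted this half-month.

Disability Insurance: 4% × 8,385.00 Cr = 335.40 Cr

335.40 Cr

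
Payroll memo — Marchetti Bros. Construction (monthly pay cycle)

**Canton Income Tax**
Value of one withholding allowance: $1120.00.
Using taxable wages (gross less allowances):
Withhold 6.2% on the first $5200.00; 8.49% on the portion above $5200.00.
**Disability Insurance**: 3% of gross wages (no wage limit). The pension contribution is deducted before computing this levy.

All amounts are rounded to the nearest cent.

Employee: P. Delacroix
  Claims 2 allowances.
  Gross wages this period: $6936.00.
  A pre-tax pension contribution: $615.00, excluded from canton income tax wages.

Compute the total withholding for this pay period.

$442.65

Canton Income Tax: taxable = $6936.00 − $615.00 − 2×$1120.00 = $4081.00
  6.2% × $4081.00 = $253.02
Disability Insurance: 3% × $6321.00 = $189.63
Total: $253.02 + $189.63 = $442.65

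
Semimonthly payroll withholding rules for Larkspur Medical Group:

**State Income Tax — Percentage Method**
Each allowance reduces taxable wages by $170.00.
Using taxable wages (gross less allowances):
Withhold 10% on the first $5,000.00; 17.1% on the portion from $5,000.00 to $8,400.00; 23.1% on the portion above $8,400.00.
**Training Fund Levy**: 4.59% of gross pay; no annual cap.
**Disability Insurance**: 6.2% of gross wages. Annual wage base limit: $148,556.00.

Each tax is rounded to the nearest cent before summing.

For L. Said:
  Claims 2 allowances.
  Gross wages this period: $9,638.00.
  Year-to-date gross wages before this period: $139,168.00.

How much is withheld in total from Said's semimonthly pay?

$2,313.28

State Income Tax: taxable = $9,638.00 − 2×$170.00 = $9,298.00
  $1,081.40 + 23.1% × ($9,298.00 − $8,400.00) = $1,081.40 + 23.1% × $898.00 = $1,288.84
Training Fund Levy: 4.59% × $9,638.00 = $442.38
Disability Insurance: cap $148,556.00 − YTD $139,168.00 = $9,388.00 subject; 6.2% × $9,388.00 = $582.06
Total: $1,288.84 + $442.38 + $582.06 = $2,313.28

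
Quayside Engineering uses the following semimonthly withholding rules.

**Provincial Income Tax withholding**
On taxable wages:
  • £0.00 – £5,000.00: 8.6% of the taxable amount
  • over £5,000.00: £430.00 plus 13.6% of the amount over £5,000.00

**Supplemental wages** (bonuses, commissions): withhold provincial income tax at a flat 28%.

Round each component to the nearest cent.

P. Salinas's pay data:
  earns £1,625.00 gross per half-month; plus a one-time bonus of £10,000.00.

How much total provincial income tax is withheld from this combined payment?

£2,939.75

Provincial Income Tax: taxable = £1,625.00
  8.6% × £1,625.00 = £139.75
Supplemental (28% flat on bonus): 28% × £10,000.00 = £2,800.00
Total provincial income tax: £139.75 + £2,800.00 = £2,939.75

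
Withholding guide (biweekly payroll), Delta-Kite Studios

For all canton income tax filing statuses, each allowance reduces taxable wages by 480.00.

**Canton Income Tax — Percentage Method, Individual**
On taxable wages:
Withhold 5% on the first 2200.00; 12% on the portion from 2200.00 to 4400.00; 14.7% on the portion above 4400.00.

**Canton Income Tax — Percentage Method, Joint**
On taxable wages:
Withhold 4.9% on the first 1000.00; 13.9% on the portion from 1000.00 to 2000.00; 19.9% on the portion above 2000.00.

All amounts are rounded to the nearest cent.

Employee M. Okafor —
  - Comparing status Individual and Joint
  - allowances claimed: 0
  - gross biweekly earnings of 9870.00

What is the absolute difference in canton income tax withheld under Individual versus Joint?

576.04

Canton Income Tax (Individual): taxable = 9870.00
  374.00 + 14.7% × (9870.00 − 4400.00) = 374.00 + 14.7% × 5470.00 = 1178.09
Canton Income Tax (Joint): taxable = 9870.00
  188.00 + 19.9% × (9870.00 − 2000.00) = 188.00 + 19.9% × 7870.00 = 1754.13
Difference: |1178.09 − 1754.13| = 576.04 (higher under Joint)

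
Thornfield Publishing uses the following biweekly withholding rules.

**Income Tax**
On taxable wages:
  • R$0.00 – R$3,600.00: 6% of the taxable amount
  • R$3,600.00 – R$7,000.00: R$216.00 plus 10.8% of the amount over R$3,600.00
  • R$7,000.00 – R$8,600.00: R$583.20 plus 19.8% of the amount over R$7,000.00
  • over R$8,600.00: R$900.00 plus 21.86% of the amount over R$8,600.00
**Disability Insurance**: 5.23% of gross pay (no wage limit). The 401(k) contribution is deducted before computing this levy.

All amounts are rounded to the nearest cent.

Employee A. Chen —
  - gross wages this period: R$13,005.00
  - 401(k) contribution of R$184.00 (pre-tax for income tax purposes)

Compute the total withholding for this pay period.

Income Tax: taxable = R$13,005.00 − R$184.00 = R$12,821.00
  R$900.00 + 21.86% × (R$12,821.00 − R$8,600.00) = R$900.00 + 21.86% × R$4,221.00 = R$1,822.71
Disability Insurance: 5.23% × R$12,821.00 = R$670.54
Total: R$1,822.71 + R$670.54 = R$2,493.25

R$2,493.25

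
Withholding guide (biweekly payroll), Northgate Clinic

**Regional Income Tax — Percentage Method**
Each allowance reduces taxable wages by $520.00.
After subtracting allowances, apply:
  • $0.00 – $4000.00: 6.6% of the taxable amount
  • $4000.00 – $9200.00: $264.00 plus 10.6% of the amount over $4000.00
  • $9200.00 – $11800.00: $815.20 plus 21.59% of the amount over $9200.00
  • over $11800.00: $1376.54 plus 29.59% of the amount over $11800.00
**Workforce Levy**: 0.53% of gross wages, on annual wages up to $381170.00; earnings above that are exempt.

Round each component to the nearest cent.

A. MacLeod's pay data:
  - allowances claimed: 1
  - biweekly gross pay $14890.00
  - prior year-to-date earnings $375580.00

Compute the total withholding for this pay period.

Regional Income Tax: taxable = $14890.00 − 1×$520.00 = $14370.00
  $1376.54 + 29.59% × ($14370.00 − $11800.00) = $1376.54 + 29.59% × $2570.00 = $2137.00
Workforce Levy: cap $381170.00 − YTD $375580.00 = $5590.00 subject; 0.53% × $5590.00 = $29.63
Total: $2137.00 + $29.63 = $2166.63

$2166.63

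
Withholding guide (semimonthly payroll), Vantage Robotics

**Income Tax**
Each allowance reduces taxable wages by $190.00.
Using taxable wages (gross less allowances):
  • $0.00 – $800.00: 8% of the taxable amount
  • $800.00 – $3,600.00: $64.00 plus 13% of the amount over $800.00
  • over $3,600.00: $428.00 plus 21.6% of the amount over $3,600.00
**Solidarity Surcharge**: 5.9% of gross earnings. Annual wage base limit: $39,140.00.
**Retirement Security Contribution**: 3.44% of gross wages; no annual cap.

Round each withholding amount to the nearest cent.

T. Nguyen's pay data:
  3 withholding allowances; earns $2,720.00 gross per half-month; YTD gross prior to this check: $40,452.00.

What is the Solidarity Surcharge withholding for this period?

$0.00

Solidarity Surcharge: YTD $40,452.00 ≥ cap $39,140.00 → $0.00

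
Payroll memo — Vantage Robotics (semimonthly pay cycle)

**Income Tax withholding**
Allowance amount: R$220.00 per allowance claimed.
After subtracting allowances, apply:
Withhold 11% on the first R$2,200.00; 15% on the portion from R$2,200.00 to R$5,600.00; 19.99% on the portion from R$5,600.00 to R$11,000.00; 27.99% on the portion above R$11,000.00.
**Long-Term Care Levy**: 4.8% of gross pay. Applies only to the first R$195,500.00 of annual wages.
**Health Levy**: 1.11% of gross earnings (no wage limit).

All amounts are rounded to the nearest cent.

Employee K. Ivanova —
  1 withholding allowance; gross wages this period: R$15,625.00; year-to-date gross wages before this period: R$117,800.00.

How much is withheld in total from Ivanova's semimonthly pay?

R$3,987.86

Income Tax: taxable = R$15,625.00 − 1×R$220.00 = R$15,405.00
  R$1,831.46 + 27.99% × (R$15,405.00 − R$11,000.00) = R$1,831.46 + 27.99% × R$4,405.00 = R$3,064.42
Long-Term Care Levy: 4.8% × R$15,625.00 = R$750.00
Health Levy: 1.11% × R$15,625.00 = R$173.44
Total: R$3,064.42 + R$750.00 + R$173.44 = R$3,987.86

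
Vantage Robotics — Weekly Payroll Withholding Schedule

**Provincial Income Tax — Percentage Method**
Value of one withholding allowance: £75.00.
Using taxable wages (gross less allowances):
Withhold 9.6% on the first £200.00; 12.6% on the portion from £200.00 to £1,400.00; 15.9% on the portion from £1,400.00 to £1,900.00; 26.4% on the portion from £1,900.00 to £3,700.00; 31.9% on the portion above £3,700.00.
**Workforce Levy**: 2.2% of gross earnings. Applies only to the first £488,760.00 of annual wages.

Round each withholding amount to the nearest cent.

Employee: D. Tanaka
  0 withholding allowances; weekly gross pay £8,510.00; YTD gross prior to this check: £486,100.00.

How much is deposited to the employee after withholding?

£6,191.99

Provincial Income Tax: taxable = £8,510.00
  £725.10 + 31.9% × (£8,510.00 − £3,700.00) = £725.10 + 31.9% × £4,810.00 = £2,259.49
Workforce Levy: cap £488,760.00 − YTD £486,100.00 = £2,660.00 subject; 2.2% × £2,660.00 = £58.52
Total withheld: £2,259.49 + £58.52 = £2,318.01
Net pay: £8,510.00 − £2,318.01 = £6,191.99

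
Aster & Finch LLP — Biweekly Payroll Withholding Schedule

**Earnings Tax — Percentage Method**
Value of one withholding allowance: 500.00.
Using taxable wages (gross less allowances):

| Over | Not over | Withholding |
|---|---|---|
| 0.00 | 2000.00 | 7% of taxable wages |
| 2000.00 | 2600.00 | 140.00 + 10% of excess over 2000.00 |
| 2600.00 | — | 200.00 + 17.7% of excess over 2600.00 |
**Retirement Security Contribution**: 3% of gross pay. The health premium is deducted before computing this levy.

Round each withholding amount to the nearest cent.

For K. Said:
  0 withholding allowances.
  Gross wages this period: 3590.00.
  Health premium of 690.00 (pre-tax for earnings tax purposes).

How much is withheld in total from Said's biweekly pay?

340.10

Earnings Tax: taxable = 3590.00 − 690.00 = 2900.00
  200.00 + 17.7% × (2900.00 − 2600.00) = 200.00 + 17.7% × 300.00 = 253.10
Retirement Security Contribution: 3% × 2900.00 = 87.00
Total: 253.10 + 87.00 = 340.10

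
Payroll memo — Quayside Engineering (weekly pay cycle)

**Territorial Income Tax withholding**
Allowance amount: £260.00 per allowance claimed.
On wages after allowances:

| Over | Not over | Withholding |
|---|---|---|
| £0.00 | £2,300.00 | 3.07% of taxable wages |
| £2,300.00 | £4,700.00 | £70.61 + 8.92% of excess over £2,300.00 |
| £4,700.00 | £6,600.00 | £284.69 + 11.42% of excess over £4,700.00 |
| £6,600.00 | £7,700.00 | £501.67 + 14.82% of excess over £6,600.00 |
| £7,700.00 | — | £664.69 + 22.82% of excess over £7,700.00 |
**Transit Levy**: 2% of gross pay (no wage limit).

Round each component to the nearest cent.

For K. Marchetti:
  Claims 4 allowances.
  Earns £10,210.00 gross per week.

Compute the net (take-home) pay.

£9,005.66

Territorial Income Tax: taxable = £10,210.00 − 4×£260.00 = £9,170.00
  £664.69 + 22.82% × (£9,170.00 − £7,700.00) = £664.69 + 22.82% × £1,470.00 = £1,000.14
Transit Levy: 2% × £10,210.00 = £204.20
Total withheld: £1,000.14 + £204.20 = £1,204.34
Net pay: £10,210.00 − £1,204.34 = £9,005.66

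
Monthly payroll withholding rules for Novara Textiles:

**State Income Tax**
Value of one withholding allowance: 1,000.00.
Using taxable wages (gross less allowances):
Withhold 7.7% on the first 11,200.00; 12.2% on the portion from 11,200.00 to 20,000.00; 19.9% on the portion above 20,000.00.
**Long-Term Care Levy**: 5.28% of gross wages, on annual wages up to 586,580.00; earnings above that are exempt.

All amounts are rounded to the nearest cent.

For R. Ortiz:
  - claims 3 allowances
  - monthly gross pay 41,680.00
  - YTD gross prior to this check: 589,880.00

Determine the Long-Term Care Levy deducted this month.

Long-Term Care Levy: YTD 589,880.00 ≥ cap 586,580.00 → 0.00

0.00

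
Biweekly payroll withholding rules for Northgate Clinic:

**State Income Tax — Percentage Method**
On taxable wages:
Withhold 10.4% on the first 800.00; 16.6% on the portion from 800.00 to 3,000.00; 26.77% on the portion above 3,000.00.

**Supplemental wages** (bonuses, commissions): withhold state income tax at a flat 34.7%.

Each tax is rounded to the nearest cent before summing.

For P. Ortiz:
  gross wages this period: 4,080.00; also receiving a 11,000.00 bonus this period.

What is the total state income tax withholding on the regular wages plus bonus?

State Income Tax: taxable = 4,080.00
  448.40 + 26.77% × (4,080.00 − 3,000.00) = 448.40 + 26.77% × 1,080.00 = 737.52
Supplemental (34.7% flat on bonus): 34.7% × 11,000.00 = 3,817.00
Total state income tax: 737.52 + 3,817.00 = 4,554.52

4,554.52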